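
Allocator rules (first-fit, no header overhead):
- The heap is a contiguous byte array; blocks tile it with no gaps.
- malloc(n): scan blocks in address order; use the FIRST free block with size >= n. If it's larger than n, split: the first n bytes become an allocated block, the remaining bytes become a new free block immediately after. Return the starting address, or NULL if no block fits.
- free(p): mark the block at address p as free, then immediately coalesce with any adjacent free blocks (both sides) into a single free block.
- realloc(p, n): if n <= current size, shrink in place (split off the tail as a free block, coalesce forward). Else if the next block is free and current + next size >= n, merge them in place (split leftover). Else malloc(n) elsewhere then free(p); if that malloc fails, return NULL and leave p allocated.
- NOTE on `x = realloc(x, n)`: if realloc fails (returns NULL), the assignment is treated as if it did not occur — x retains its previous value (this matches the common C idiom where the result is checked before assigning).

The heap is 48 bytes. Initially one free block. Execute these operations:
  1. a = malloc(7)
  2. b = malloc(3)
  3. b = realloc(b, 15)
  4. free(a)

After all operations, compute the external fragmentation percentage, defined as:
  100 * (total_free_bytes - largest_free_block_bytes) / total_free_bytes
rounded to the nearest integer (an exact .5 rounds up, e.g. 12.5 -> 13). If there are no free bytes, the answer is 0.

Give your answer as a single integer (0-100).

Op 1: a = malloc(7) -> a = 0; heap: [0-6 ALLOC][7-47 FREE]
Op 2: b = malloc(3) -> b = 7; heap: [0-6 ALLOC][7-9 ALLOC][10-47 FREE]
Op 3: b = realloc(b, 15) -> b = 7; heap: [0-6 ALLOC][7-21 ALLOC][22-47 FREE]
Op 4: free(a) -> (freed a); heap: [0-6 FREE][7-21 ALLOC][22-47 FREE]
Free blocks: [7 26] total_free=33 largest=26 -> 100*(33-26)/33 = 700/33 ≈ 21.212 -> rounds to 21

Answer: 21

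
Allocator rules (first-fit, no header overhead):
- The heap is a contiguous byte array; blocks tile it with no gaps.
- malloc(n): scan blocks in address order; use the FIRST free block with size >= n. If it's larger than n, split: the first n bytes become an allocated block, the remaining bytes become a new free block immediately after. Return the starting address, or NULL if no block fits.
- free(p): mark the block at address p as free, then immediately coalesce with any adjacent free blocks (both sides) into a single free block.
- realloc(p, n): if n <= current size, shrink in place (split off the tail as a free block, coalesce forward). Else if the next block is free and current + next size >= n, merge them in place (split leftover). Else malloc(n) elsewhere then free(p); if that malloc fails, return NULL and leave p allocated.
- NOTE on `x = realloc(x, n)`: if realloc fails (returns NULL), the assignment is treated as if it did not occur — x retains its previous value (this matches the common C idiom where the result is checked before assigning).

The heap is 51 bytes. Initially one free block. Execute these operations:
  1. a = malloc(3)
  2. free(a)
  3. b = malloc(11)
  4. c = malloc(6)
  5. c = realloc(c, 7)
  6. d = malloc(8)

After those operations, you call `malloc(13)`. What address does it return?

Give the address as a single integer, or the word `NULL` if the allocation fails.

Answer: 26

Derivation:
Op 1: a = malloc(3) -> a = 0; heap: [0-2 ALLOC][3-50 FREE]
Op 2: free(a) -> (freed a); heap: [0-50 FREE]
Op 3: b = malloc(11) -> b = 0; heap: [0-10 ALLOC][11-50 FREE]
Op 4: c = malloc(6) -> c = 11; heap: [0-10 ALLOC][11-16 ALLOC][17-50 FREE]
Op 5: c = realloc(c, 7) -> c = 11; heap: [0-10 ALLOC][11-17 ALLOC][18-50 FREE]
Op 6: d = malloc(8) -> d = 18; heap: [0-10 ALLOC][11-17 ALLOC][18-25 ALLOC][26-50 FREE]
malloc(13): first-fit scan over [0-10 ALLOC][11-17 ALLOC][18-25 ALLOC][26-50 FREE] -> 26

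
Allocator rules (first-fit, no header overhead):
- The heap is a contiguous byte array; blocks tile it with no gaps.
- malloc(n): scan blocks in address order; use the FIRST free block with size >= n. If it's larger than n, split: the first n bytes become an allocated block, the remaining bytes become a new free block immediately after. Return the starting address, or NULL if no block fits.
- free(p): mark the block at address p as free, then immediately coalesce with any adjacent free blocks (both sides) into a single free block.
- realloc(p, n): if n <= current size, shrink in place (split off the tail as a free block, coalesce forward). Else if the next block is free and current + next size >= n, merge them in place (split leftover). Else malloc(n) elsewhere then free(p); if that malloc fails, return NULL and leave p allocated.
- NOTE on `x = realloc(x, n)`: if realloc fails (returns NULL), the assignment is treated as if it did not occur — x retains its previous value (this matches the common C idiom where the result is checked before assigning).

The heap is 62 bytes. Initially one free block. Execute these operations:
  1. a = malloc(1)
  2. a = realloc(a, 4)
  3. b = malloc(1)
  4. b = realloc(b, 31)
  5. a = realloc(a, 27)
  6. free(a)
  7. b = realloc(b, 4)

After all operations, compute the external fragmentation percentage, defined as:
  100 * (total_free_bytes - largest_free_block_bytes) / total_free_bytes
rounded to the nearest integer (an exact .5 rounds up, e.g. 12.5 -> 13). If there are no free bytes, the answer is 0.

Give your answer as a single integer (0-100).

Op 1: a = malloc(1) -> a = 0; heap: [0-0 ALLOC][1-61 FREE]
Op 2: a = realloc(a, 4) -> a = 0; heap: [0-3 ALLOC][4-61 FREE]
Op 3: b = malloc(1) -> b = 4; heap: [0-3 ALLOC][4-4 ALLOC][5-61 FREE]
Op 4: b = realloc(b, 31) -> b = 4; heap: [0-3 ALLOC][4-34 ALLOC][35-61 FREE]
Op 5: a = realloc(a, 27) -> a = 35; heap: [0-3 FREE][4-34 ALLOC][35-61 ALLOC]
Op 6: free(a) -> (freed a); heap: [0-3 FREE][4-34 ALLOC][35-61 FREE]
Op 7: b = realloc(b, 4) -> b = 4; heap: [0-3 FREE][4-7 ALLOC][8-61 FREE]
Free blocks: [4 54] total_free=58 largest=54 -> 100*(58-54)/58 = 400/58 ≈ 6.897 -> rounds to 7

Answer: 7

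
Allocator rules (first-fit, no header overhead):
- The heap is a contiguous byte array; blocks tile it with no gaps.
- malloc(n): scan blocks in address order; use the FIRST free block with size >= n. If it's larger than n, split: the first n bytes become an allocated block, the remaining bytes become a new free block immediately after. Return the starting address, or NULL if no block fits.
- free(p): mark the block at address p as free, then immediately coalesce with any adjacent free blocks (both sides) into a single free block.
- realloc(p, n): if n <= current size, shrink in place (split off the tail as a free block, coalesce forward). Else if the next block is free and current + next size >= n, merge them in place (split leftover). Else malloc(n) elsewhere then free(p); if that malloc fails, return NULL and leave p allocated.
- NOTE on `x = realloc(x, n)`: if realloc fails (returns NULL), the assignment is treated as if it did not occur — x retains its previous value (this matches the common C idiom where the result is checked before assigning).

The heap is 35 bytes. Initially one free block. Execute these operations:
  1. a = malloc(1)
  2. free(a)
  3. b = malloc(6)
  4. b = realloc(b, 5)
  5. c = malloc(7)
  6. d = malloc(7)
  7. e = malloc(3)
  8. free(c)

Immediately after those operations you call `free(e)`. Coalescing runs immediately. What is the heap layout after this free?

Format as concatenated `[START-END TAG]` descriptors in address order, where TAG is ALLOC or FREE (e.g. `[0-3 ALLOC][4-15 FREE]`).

Op 1: a = malloc(1) -> a = 0; heap: [0-0 ALLOC][1-34 FREE]
Op 2: free(a) -> (freed a); heap: [0-34 FREE]
Op 3: b = malloc(6) -> b = 0; heap: [0-5 ALLOC][6-34 FREE]
Op 4: b = realloc(b, 5) -> b = 0; heap: [0-4 ALLOC][5-34 FREE]
Op 5: c = malloc(7) -> c = 5; heap: [0-4 ALLOC][5-11 ALLOC][12-34 FREE]
Op 6: d = malloc(7) -> d = 12; heap: [0-4 ALLOC][5-11 ALLOC][12-18 ALLOC][19-34 FREE]
Op 7: e = malloc(3) -> e = 19; heap: [0-4 ALLOC][5-11 ALLOC][12-18 ALLOC][19-21 ALLOC][22-34 FREE]
Op 8: free(c) -> (freed c); heap: [0-4 ALLOC][5-11 FREE][12-18 ALLOC][19-21 ALLOC][22-34 FREE]
free(e): e = 19 -> block [19-21 ALLOC]; mark free, coalesce with adjacent free neighbors -> [0-4 ALLOC][5-11 FREE][12-18 ALLOC][19-34 FREE]

Answer: [0-4 ALLOC][5-11 FREE][12-18 ALLOC][19-34 FREE]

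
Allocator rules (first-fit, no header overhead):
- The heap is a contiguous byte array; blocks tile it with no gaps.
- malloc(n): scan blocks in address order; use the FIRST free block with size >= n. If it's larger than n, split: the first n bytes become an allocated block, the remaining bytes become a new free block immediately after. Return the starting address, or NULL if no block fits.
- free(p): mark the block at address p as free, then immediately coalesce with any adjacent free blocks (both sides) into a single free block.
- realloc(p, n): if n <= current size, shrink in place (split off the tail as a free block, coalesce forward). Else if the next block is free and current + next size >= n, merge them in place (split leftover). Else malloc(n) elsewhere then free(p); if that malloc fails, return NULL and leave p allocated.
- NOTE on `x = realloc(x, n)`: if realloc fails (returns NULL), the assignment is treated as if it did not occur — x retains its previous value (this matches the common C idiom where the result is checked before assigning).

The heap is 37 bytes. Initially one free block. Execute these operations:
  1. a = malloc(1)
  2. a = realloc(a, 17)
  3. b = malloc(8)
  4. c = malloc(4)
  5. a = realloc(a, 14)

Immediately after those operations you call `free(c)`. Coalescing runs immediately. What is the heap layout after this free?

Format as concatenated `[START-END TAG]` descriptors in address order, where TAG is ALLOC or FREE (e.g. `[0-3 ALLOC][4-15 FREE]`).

Op 1: a = malloc(1) -> a = 0; heap: [0-0 ALLOC][1-36 FREE]
Op 2: a = realloc(a, 17) -> a = 0; heap: [0-16 ALLOC][17-36 FREE]
Op 3: b = malloc(8) -> b = 17; heap: [0-16 ALLOC][17-24 ALLOC][25-36 FREE]
Op 4: c = malloc(4) -> c = 25; heap: [0-16 ALLOC][17-24 ALLOC][25-28 ALLOC][29-36 FREE]
Op 5: a = realloc(a, 14) -> a = 0; heap: [0-13 ALLOC][14-16 FREE][17-24 ALLOC][25-28 ALLOC][29-36 FREE]
free(c): c = 25 -> block [25-28 ALLOC]; mark free, coalesce with adjacent free neighbors -> [0-13 ALLOC][14-16 FREE][17-24 ALLOC][25-36 FREE]

Answer: [0-13 ALLOC][14-16 FREE][17-24 ALLOC][25-36 FREE]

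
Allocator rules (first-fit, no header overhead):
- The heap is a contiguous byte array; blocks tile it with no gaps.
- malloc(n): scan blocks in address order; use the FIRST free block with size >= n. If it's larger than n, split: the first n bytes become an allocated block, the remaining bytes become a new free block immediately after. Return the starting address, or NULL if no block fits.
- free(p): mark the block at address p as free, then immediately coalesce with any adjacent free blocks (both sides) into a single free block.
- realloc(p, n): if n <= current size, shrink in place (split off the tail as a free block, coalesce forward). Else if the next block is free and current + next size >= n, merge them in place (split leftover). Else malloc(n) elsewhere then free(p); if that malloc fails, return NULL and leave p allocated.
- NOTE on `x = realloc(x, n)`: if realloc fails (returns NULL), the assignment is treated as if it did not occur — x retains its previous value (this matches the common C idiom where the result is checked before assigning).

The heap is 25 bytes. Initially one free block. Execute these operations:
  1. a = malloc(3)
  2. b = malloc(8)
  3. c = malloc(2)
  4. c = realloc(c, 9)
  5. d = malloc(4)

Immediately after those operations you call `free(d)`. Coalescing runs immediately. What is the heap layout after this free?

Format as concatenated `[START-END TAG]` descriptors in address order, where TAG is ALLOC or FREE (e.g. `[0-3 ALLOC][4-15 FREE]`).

Answer: [0-2 ALLOC][3-10 ALLOC][11-19 ALLOC][20-24 FREE]

Derivation:
Op 1: a = malloc(3) -> a = 0; heap: [0-2 ALLOC][3-24 FREE]
Op 2: b = malloc(8) -> b = 3; heap: [0-2 ALLOC][3-10 ALLOC][11-24 FREE]
Op 3: c = malloc(2) -> c = 11; heap: [0-2 ALLOC][3-10 ALLOC][11-12 ALLOC][13-24 FREE]
Op 4: c = realloc(c, 9) -> c = 11; heap: [0-2 ALLOC][3-10 ALLOC][11-19 ALLOC][20-24 FREE]
Op 5: d = malloc(4) -> d = 20; heap: [0-2 ALLOC][3-10 ALLOC][11-19 ALLOC][20-23 ALLOC][24-24 FREE]
free(d): d = 20 -> block [20-23 ALLOC]; mark free, coalesce with adjacent free neighbors -> [0-2 ALLOC][3-10 ALLOC][11-19 ALLOC][20-24 FREE]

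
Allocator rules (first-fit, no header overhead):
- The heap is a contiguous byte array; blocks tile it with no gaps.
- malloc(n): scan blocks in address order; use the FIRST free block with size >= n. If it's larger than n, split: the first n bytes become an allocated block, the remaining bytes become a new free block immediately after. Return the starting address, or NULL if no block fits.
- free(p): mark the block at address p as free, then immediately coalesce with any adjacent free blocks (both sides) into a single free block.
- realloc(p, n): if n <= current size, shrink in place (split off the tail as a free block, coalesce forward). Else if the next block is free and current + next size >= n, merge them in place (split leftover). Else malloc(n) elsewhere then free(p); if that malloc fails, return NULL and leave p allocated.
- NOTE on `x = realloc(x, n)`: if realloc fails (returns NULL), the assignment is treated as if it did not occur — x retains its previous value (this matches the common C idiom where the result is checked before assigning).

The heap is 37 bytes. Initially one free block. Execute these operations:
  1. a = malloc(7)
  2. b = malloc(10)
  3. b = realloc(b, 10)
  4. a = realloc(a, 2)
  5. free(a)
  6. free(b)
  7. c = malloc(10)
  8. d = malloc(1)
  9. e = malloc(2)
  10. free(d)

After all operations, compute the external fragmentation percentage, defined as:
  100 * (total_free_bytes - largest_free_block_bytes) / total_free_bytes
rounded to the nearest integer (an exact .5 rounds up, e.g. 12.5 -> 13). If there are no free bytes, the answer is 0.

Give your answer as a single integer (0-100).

Answer: 4

Derivation:
Op 1: a = malloc(7) -> a = 0; heap: [0-6 ALLOC][7-36 FREE]
Op 2: b = malloc(10) -> b = 7; heap: [0-6 ALLOC][7-16 ALLOC][17-36 FREE]
Op 3: b = realloc(b, 10) -> b = 7; heap: [0-6 ALLOC][7-16 ALLOC][17-36 FREE]
Op 4: a = realloc(a, 2) -> a = 0; heap: [0-1 ALLOC][2-6 FREE][7-16 ALLOC][17-36 FREE]
Op 5: free(a) -> (freed a); heap: [0-6 FREE][7-16 ALLOC][17-36 FREE]
Op 6: free(b) -> (freed b); heap: [0-36 FREE]
Op 7: c = malloc(10) -> c = 0; heap: [0-9 ALLOC][10-36 FREE]
Op 8: d = malloc(1) -> d = 10; heap: [0-9 ALLOC][10-10 ALLOC][11-36 FREE]
Op 9: e = malloc(2) -> e = 11; heap: [0-9 ALLOC][10-10 ALLOC][11-12 ALLOC][13-36 FREE]
Op 10: free(d) -> (freed d); heap: [0-9 ALLOC][10-10 FREE][11-12 ALLOC][13-36 FREE]
Free blocks: [1 24] total_free=25 largest=24 -> 100*(25-24)/25 = 100/25 = 4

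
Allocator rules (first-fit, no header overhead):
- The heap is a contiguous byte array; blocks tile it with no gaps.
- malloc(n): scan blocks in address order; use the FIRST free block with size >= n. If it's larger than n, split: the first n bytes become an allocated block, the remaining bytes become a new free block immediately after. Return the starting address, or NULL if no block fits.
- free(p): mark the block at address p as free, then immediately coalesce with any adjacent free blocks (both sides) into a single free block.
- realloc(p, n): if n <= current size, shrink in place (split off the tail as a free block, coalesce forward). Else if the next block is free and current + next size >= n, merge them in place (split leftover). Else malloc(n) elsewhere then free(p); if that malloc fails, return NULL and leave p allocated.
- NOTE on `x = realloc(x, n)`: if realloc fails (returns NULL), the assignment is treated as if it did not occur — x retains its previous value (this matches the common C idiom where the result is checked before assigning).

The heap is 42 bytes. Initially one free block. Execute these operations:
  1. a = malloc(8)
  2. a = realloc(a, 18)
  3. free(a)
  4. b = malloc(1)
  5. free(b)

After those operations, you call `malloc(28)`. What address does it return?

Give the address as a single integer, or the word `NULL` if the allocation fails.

Answer: 0

Derivation:
Op 1: a = malloc(8) -> a = 0; heap: [0-7 ALLOC][8-41 FREE]
Op 2: a = realloc(a, 18) -> a = 0; heap: [0-17 ALLOC][18-41 FREE]
Op 3: free(a) -> (freed a); heap: [0-41 FREE]
Op 4: b = malloc(1) -> b = 0; heap: [0-0 ALLOC][1-41 FREE]
Op 5: free(b) -> (freed b); heap: [0-41 FREE]
malloc(28): first-fit scan over [0-41 FREE] -> 0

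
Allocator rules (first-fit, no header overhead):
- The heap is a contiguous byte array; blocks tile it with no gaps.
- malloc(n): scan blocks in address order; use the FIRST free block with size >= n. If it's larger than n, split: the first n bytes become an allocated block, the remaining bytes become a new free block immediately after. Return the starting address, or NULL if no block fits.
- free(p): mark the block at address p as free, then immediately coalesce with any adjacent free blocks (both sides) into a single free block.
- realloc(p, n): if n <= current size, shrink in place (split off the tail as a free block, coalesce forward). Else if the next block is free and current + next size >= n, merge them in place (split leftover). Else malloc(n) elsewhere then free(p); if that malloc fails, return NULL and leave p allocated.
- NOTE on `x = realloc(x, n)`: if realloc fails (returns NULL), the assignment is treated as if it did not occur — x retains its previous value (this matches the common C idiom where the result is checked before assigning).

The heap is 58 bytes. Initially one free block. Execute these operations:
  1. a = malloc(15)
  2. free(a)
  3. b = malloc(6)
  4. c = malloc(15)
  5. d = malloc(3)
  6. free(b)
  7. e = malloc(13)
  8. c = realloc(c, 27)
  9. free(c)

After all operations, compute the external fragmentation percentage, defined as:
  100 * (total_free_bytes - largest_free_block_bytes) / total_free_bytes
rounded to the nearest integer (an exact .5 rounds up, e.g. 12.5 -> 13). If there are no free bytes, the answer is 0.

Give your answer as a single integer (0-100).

Op 1: a = malloc(15) -> a = 0; heap: [0-14 ALLOC][15-57 FREE]
Op 2: free(a) -> (freed a); heap: [0-57 FREE]
Op 3: b = malloc(6) -> b = 0; heap: [0-5 ALLOC][6-57 FREE]
Op 4: c = malloc(15) -> c = 6; heap: [0-5 ALLOC][6-20 ALLOC][21-57 FREE]
Op 5: d = malloc(3) -> d = 21; heap: [0-5 ALLOC][6-20 ALLOC][21-23 ALLOC][24-57 FREE]
Op 6: free(b) -> (freed b); heap: [0-5 FREE][6-20 ALLOC][21-23 ALLOC][24-57 FREE]
Op 7: e = malloc(13) -> e = 24; heap: [0-5 FREE][6-20 ALLOC][21-23 ALLOC][24-36 ALLOC][37-57 FREE]
Op 8: c = realloc(c, 27) -> NULL (c unchanged); heap: [0-5 FREE][6-20 ALLOC][21-23 ALLOC][24-36 ALLOC][37-57 FREE]
Op 9: free(c) -> (freed c); heap: [0-20 FREE][21-23 ALLOC][24-36 ALLOC][37-57 FREE]
Free blocks: [21 21] total_free=42 largest=21 -> 100*(42-21)/42 = 2100/42 = 50

Answer: 50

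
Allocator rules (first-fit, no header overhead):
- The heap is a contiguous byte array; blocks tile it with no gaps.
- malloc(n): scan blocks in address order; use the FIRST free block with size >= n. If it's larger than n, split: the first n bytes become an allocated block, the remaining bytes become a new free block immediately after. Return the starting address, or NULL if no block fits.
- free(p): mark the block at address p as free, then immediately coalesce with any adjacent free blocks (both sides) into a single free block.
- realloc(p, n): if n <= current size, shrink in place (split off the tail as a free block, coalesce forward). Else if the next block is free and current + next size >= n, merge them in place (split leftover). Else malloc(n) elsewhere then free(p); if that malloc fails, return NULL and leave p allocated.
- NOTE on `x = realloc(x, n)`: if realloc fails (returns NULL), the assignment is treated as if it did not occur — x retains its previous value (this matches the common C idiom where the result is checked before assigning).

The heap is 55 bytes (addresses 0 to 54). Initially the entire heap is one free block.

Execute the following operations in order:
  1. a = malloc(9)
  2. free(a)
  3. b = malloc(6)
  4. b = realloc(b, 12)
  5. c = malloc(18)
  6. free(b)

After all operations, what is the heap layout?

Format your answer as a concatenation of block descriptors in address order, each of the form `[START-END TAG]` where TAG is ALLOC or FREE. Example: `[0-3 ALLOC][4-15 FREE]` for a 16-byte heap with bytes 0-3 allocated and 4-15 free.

Answer: [0-11 FREE][12-29 ALLOC][30-54 FREE]

Derivation:
Op 1: a = malloc(9) -> a = 0; heap: [0-8 ALLOC][9-54 FREE]
Op 2: free(a) -> (freed a); heap: [0-54 FREE]
Op 3: b = malloc(6) -> b = 0; heap: [0-5 ALLOC][6-54 FREE]
Op 4: b = realloc(b, 12) -> b = 0; heap: [0-11 ALLOC][12-54 FREE]
Op 5: c = malloc(18) -> c = 12; heap: [0-11 ALLOC][12-29 ALLOC][30-54 FREE]
Op 6: free(b) -> (freed b); heap: [0-11 FREE][12-29 ALLOC][30-54 FREE]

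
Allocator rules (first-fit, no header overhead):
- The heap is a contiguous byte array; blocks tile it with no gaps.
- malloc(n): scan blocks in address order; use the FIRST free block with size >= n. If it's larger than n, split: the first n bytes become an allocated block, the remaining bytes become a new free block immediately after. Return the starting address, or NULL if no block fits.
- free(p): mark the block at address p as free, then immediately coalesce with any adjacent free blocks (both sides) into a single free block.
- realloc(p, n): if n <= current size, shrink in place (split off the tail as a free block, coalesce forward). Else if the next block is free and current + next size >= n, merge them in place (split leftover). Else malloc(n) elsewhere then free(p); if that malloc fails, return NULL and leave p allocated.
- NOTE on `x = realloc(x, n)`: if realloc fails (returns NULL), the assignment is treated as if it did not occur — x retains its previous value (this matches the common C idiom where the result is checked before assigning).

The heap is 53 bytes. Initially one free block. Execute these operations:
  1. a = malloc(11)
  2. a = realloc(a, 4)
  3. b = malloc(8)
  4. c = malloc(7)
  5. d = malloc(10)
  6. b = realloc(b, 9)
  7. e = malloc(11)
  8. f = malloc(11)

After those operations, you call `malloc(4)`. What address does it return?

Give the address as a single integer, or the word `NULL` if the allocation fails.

Answer: 4

Derivation:
Op 1: a = malloc(11) -> a = 0; heap: [0-10 ALLOC][11-52 FREE]
Op 2: a = realloc(a, 4) -> a = 0; heap: [0-3 ALLOC][4-52 FREE]
Op 3: b = malloc(8) -> b = 4; heap: [0-3 ALLOC][4-11 ALLOC][12-52 FREE]
Op 4: c = malloc(7) -> c = 12; heap: [0-3 ALLOC][4-11 ALLOC][12-18 ALLOC][19-52 FREE]
Op 5: d = malloc(10) -> d = 19; heap: [0-3 ALLOC][4-11 ALLOC][12-18 ALLOC][19-28 ALLOC][29-52 FREE]
Op 6: b = realloc(b, 9) -> b = 29; heap: [0-3 ALLOC][4-11 FREE][12-18 ALLOC][19-28 ALLOC][29-37 ALLOC][38-52 FREE]
Op 7: e = malloc(11) -> e = 38; heap: [0-3 ALLOC][4-11 FREE][12-18 ALLOC][19-28 ALLOC][29-37 ALLOC][38-48 ALLOC][49-52 FREE]
Op 8: f = malloc(11) -> f = NULL; heap: [0-3 ALLOC][4-11 FREE][12-18 ALLOC][19-28 ALLOC][29-37 ALLOC][38-48 ALLOC][49-52 FREE]
malloc(4): first-fit scan over [0-3 ALLOC][4-11 FREE][12-18 ALLOC][19-28 ALLOC][29-37 ALLOC][38-48 ALLOC][49-52 FREE] -> 4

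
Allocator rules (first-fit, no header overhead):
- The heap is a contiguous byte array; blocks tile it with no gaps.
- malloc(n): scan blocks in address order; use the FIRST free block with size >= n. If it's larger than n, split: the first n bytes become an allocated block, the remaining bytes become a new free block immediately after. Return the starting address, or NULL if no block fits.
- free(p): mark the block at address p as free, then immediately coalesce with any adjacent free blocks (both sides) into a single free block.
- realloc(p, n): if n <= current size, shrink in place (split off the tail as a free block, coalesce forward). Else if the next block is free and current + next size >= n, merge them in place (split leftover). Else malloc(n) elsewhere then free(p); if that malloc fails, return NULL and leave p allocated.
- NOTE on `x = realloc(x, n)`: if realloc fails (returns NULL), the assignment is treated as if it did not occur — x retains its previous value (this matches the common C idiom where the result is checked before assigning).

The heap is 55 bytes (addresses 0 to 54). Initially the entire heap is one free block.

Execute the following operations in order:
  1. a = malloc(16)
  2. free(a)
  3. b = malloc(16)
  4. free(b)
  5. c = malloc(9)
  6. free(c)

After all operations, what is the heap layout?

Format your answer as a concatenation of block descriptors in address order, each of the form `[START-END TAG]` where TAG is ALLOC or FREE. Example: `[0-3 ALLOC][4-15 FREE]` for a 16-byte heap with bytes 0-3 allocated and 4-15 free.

Op 1: a = malloc(16) -> a = 0; heap: [0-15 ALLOC][16-54 FREE]
Op 2: free(a) -> (freed a); heap: [0-54 FREE]
Op 3: b = malloc(16) -> b = 0; heap: [0-15 ALLOC][16-54 FREE]
Op 4: free(b) -> (freed b); heap: [0-54 FREE]
Op 5: c = malloc(9) -> c = 0; heap: [0-8 ALLOC][9-54 FREE]
Op 6: free(c) -> (freed c); heap: [0-54 FREE]

Answer: [0-54 FREE]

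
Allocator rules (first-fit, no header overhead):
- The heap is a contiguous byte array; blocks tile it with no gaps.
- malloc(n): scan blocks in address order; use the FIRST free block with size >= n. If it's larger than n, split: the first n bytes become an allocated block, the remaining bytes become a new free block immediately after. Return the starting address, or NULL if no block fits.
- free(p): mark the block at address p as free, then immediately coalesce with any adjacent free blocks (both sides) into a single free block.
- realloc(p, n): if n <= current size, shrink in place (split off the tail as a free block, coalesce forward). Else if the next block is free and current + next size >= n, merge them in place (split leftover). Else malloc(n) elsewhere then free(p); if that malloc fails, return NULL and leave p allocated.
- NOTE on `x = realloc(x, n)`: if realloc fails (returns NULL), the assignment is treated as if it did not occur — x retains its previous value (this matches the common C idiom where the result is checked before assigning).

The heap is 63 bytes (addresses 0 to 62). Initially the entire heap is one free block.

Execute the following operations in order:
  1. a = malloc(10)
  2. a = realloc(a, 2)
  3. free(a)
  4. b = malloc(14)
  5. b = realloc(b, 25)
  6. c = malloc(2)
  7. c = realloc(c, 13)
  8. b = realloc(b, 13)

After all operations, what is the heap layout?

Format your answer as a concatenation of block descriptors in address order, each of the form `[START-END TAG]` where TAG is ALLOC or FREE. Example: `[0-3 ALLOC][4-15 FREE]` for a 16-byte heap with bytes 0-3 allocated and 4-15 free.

Op 1: a = malloc(10) -> a = 0; heap: [0-9 ALLOC][10-62 FREE]
Op 2: a = realloc(a, 2) -> a = 0; heap: [0-1 ALLOC][2-62 FREE]
Op 3: free(a) -> (freed a); heap: [0-62 FREE]
Op 4: b = malloc(14) -> b = 0; heap: [0-13 ALLOC][14-62 FREE]
Op 5: b = realloc(b, 25) -> b = 0; heap: [0-24 ALLOC][25-62 FREE]
Op 6: c = malloc(2) -> c = 25; heap: [0-24 ALLOC][25-26 ALLOC][27-62 FREE]
Op 7: c = realloc(c, 13) -> c = 25; heap: [0-24 ALLOC][25-37 ALLOC][38-62 FREE]
Op 8: b = realloc(b, 13) -> b = 0; heap: [0-12 ALLOC][13-24 FREE][25-37 ALLOC][38-62 FREE]

Answer: [0-12 ALLOC][13-24 FREE][25-37 ALLOC][38-62 FREE]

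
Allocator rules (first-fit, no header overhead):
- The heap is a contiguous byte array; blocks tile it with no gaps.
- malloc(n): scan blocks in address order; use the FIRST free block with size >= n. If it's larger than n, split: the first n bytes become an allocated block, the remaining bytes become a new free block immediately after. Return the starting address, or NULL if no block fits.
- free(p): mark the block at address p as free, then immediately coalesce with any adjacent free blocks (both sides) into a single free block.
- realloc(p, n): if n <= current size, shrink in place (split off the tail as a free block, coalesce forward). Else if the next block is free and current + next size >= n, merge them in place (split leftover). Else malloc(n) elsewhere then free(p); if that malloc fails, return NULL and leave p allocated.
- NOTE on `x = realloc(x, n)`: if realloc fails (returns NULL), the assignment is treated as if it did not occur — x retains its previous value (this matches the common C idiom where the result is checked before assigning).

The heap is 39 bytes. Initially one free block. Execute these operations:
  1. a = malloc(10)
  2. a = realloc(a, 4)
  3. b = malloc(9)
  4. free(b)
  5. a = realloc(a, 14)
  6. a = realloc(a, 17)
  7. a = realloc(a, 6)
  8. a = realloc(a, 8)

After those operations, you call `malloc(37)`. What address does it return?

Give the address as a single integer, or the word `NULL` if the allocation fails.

Answer: NULL

Derivation:
Op 1: a = malloc(10) -> a = 0; heap: [0-9 ALLOC][10-38 FREE]
Op 2: a = realloc(a, 4) -> a = 0; heap: [0-3 ALLOC][4-38 FREE]
Op 3: b = malloc(9) -> b = 4; heap: [0-3 ALLOC][4-12 ALLOC][13-38 FREE]
Op 4: free(b) -> (freed b); heap: [0-3 ALLOC][4-38 FREE]
Op 5: a = realloc(a, 14) -> a = 0; heap: [0-13 ALLOC][14-38 FREE]
Op 6: a = realloc(a, 17) -> a = 0; heap: [0-16 ALLOC][17-38 FREE]
Op 7: a = realloc(a, 6) -> a = 0; heap: [0-5 ALLOC][6-38 FREE]
Op 8: a = realloc(a, 8) -> a = 0; heap: [0-7 ALLOC][8-38 FREE]
malloc(37): first-fit scan over [0-7 ALLOC][8-38 FREE] -> NULL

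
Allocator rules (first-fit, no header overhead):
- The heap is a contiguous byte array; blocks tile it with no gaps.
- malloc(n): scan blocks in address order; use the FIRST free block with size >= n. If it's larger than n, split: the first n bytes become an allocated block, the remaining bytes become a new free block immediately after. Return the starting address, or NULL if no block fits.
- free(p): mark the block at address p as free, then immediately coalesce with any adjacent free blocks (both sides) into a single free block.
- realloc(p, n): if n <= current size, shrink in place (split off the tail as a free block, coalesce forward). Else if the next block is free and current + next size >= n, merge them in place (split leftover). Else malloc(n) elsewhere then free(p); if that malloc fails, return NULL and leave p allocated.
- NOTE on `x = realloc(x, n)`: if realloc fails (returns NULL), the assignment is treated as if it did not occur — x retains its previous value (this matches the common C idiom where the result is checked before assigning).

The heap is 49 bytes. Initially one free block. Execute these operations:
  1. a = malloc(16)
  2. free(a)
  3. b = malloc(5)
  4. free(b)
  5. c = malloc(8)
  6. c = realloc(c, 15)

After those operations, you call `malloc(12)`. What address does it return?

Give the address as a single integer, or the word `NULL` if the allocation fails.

Answer: 15

Derivation:
Op 1: a = malloc(16) -> a = 0; heap: [0-15 ALLOC][16-48 FREE]
Op 2: free(a) -> (freed a); heap: [0-48 FREE]
Op 3: b = malloc(5) -> b = 0; heap: [0-4 ALLOC][5-48 FREE]
Op 4: free(b) -> (freed b); heap: [0-48 FREE]
Op 5: c = malloc(8) -> c = 0; heap: [0-7 ALLOC][8-48 FREE]
Op 6: c = realloc(c, 15) -> c = 0; heap: [0-14 ALLOC][15-48 FREE]
malloc(12): first-fit scan over [0-14 ALLOC][15-48 FREE] -> 15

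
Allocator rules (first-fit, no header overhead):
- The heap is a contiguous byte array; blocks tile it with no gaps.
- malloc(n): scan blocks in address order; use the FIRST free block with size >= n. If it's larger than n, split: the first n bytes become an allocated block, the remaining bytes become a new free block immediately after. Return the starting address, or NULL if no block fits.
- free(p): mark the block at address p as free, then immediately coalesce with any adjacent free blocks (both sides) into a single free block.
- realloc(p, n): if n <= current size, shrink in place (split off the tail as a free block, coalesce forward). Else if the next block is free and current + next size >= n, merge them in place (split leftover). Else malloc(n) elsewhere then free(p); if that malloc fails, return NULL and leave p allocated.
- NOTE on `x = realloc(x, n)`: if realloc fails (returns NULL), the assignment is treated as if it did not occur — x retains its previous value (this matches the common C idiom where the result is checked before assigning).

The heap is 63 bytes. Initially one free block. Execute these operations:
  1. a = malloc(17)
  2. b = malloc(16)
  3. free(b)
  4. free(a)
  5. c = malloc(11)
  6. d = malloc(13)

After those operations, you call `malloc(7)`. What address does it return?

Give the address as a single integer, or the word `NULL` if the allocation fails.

Answer: 24

Derivation:
Op 1: a = malloc(17) -> a = 0; heap: [0-16 ALLOC][17-62 FREE]
Op 2: b = malloc(16) -> b = 17; heap: [0-16 ALLOC][17-32 ALLOC][33-62 FREE]
Op 3: free(b) -> (freed b); heap: [0-16 ALLOC][17-62 FREE]
Op 4: free(a) -> (freed a); heap: [0-62 FREE]
Op 5: c = malloc(11) -> c = 0; heap: [0-10 ALLOC][11-62 FREE]
Op 6: d = malloc(13) -> d = 11; heap: [0-10 ALLOC][11-23 ALLOC][24-62 FREE]
malloc(7): first-fit scan over [0-10 ALLOC][11-23 ALLOC][24-62 FREE] -> 24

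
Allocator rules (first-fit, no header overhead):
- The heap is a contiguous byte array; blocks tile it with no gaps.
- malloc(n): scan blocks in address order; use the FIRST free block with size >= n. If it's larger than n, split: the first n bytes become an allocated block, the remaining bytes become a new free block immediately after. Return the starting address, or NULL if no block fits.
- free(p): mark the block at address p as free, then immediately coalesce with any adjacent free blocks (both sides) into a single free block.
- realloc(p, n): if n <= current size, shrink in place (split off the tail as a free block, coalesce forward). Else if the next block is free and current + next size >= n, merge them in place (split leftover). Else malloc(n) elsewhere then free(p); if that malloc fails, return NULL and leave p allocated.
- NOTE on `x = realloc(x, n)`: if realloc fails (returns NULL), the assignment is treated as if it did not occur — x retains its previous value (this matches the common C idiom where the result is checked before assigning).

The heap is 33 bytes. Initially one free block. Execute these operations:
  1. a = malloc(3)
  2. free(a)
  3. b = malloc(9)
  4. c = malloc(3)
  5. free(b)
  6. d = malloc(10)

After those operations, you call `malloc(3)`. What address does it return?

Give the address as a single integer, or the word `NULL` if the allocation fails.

Answer: 0

Derivation:
Op 1: a = malloc(3) -> a = 0; heap: [0-2 ALLOC][3-32 FREE]
Op 2: free(a) -> (freed a); heap: [0-32 FREE]
Op 3: b = malloc(9) -> b = 0; heap: [0-8 ALLOC][9-32 FREE]
Op 4: c = malloc(3) -> c = 9; heap: [0-8 ALLOC][9-11 ALLOC][12-32 FREE]
Op 5: free(b) -> (freed b); heap: [0-8 FREE][9-11 ALLOC][12-32 FREE]
Op 6: d = malloc(10) -> d = 12; heap: [0-8 FREE][9-11 ALLOC][12-21 ALLOC][22-32 FREE]
malloc(3): first-fit scan over [0-8 FREE][9-11 ALLOC][12-21 ALLOC][22-32 FREE] -> 0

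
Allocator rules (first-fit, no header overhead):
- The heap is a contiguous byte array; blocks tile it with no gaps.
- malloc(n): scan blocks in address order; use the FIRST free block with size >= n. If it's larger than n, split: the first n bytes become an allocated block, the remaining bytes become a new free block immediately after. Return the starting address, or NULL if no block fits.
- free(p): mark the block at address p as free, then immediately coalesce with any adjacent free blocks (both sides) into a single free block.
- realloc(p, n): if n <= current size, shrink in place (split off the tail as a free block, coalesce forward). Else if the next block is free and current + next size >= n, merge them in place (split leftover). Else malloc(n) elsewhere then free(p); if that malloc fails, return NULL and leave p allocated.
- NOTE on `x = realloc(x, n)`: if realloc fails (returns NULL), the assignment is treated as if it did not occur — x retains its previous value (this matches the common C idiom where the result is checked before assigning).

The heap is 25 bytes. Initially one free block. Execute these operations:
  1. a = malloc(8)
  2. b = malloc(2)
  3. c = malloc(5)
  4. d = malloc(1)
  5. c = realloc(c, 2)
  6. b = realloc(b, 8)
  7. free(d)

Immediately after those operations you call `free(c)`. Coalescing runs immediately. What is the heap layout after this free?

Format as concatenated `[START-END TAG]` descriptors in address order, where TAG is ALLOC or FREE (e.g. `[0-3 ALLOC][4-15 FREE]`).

Answer: [0-7 ALLOC][8-15 FREE][16-23 ALLOC][24-24 FREE]

Derivation:
Op 1: a = malloc(8) -> a = 0; heap: [0-7 ALLOC][8-24 FREE]
Op 2: b = malloc(2) -> b = 8; heap: [0-7 ALLOC][8-9 ALLOC][10-24 FREE]
Op 3: c = malloc(5) -> c = 10; heap: [0-7 ALLOC][8-9 ALLOC][10-14 ALLOC][15-24 FREE]
Op 4: d = malloc(1) -> d = 15; heap: [0-7 ALLOC][8-9 ALLOC][10-14 ALLOC][15-15 ALLOC][16-24 FREE]
Op 5: c = realloc(c, 2) -> c = 10; heap: [0-7 ALLOC][8-9 ALLOC][10-11 ALLOC][12-14 FREE][15-15 ALLOC][16-24 FREE]
Op 6: b = realloc(b, 8) -> b = 16; heap: [0-7 ALLOC][8-9 FREE][10-11 ALLOC][12-14 FREE][15-15 ALLOC][16-23 ALLOC][24-24 FREE]
Op 7: free(d) -> (freed d); heap: [0-7 ALLOC][8-9 FREE][10-11 ALLOC][12-15 FREE][16-23 ALLOC][24-24 FREE]
free(c): c = 10 -> block [10-11 ALLOC]; mark free, coalesce with adjacent free neighbors -> [0-7 ALLOC][8-15 FREE][16-23 ALLOC][24-24 FREE]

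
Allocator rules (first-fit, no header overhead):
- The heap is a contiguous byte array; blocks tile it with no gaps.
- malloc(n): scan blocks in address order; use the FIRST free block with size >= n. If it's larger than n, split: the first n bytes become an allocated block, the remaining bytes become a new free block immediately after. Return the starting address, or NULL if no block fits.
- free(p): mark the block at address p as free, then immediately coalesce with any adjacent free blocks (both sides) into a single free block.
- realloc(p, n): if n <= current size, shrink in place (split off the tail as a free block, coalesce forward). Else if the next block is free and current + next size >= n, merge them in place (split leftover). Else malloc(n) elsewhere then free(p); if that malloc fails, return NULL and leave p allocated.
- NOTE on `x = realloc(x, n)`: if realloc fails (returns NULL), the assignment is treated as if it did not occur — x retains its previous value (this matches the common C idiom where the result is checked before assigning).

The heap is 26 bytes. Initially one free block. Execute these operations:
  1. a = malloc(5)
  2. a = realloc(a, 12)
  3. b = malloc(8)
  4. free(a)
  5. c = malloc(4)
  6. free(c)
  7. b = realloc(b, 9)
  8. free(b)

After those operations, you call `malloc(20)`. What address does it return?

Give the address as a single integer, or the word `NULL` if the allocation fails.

Answer: 0

Derivation:
Op 1: a = malloc(5) -> a = 0; heap: [0-4 ALLOC][5-25 FREE]
Op 2: a = realloc(a, 12) -> a = 0; heap: [0-11 ALLOC][12-25 FREE]
Op 3: b = malloc(8) -> b = 12; heap: [0-11 ALLOC][12-19 ALLOC][20-25 FREE]
Op 4: free(a) -> (freed a); heap: [0-11 FREE][12-19 ALLOC][20-25 FREE]
Op 5: c = malloc(4) -> c = 0; heap: [0-3 ALLOC][4-11 FREE][12-19 ALLOC][20-25 FREE]
Op 6: free(c) -> (freed c); heap: [0-11 FREE][12-19 ALLOC][20-25 FREE]
Op 7: b = realloc(b, 9) -> b = 12; heap: [0-11 FREE][12-20 ALLOC][21-25 FREE]
Op 8: free(b) -> (freed b); heap: [0-25 FREE]
malloc(20): first-fit scan over [0-25 FREE] -> 0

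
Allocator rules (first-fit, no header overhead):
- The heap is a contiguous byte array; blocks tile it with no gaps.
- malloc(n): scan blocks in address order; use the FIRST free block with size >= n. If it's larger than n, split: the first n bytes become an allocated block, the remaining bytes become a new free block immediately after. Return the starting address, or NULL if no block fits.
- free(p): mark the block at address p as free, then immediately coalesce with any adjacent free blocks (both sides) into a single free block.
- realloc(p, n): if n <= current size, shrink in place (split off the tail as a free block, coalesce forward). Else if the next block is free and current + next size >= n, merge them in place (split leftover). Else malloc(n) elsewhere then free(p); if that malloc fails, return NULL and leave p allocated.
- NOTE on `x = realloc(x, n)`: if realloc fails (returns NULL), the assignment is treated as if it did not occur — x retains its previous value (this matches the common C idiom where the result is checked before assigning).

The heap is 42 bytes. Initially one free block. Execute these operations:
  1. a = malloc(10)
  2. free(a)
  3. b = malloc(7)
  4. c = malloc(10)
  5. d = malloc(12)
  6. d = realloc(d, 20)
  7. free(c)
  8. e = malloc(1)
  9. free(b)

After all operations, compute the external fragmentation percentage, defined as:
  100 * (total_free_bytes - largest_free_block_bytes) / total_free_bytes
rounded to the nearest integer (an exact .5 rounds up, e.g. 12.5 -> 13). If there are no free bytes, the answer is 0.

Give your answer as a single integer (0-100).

Op 1: a = malloc(10) -> a = 0; heap: [0-9 ALLOC][10-41 FREE]
Op 2: free(a) -> (freed a); heap: [0-41 FREE]
Op 3: b = malloc(7) -> b = 0; heap: [0-6 ALLOC][7-41 FREE]
Op 4: c = malloc(10) -> c = 7; heap: [0-6 ALLOC][7-16 ALLOC][17-41 FREE]
Op 5: d = malloc(12) -> d = 17; heap: [0-6 ALLOC][7-16 ALLOC][17-28 ALLOC][29-41 FREE]
Op 6: d = realloc(d, 20) -> d = 17; heap: [0-6 ALLOC][7-16 ALLOC][17-36 ALLOC][37-41 FREE]
Op 7: free(c) -> (freed c); heap: [0-6 ALLOC][7-16 FREE][17-36 ALLOC][37-41 FREE]
Op 8: e = malloc(1) -> e = 7; heap: [0-6 ALLOC][7-7 ALLOC][8-16 FREE][17-36 ALLOC][37-41 FREE]
Op 9: free(b) -> (freed b); heap: [0-6 FREE][7-7 ALLOC][8-16 FREE][17-36 ALLOC][37-41 FREE]
Free blocks: [7 9 5] total_free=21 largest=9 -> 100*(21-9)/21 = 1200/21 ≈ 57.143 -> rounds to 57

Answer: 57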